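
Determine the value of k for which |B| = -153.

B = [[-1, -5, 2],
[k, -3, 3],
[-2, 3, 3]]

Expanding along the row containing k, det(B) is linear in k: det(B) = (21)·k + (36).
Set (21)·k + (36) = -153  ⇒  (21)·k = -189  ⇒  k = -9.

-9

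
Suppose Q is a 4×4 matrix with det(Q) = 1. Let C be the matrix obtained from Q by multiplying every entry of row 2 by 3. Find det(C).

Scaling one row by 3 multiplies the determinant by 3.
det(C) = (3)·(1) = 3

3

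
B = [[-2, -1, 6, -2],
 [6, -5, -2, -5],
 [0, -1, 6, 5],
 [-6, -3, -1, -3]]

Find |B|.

Expand along row 3 (it has 1 zero):
  − (-1) · M_32   where M_32 = det([-2 6 -2; 6 -2 -5; -6 -1 -3]) = 322
  + (6) · M_33   where M_33 = det([-2 -1 -2; 6 -5 -5; -6 -3 -3]) = 48
  − (5) · M_34   where M_34 = det([-2 -1 6; 6 -5 -2; -6 -3 -1]) = -304
det = (-1)·(-1)·(322) + (+1)·(6)·(48) + (-1)·(5)·(-304) = 2130

det(B) = 2130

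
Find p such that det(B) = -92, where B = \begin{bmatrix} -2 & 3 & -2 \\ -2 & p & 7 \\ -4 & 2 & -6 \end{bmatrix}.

-2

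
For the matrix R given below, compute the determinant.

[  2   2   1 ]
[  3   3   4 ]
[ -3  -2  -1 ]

The determinant is -5.

Expand along row 1:
  + 2 · |3 4; -2 -1| = 2·(-3 − (-8)) = 10
  − 2 · |3 4; -3 -1| = −2·(-3 − (-12)) = -18
  + 1 · |3 3; -3 -2| = 1·(-6 − (-9)) = 3
Sum: (10) + (-18) + (3) = -5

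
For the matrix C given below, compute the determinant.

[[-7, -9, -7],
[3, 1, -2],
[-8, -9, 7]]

|C| = 255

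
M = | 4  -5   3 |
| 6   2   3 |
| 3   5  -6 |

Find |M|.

det(M) = -261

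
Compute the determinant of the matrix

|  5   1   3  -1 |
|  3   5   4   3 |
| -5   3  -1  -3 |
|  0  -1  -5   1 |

The determinant is -720.

Expand along row 4 (it has 1 zero):
  + (-1) · M_42   where M_42 = det([5 3 -1; 3 4 3; -5 -1 -3]) = -80
  − (-5) · M_43   where M_43 = det([5 1 -1; 3 5 3; -5 3 -3]) = -160
  + (1) · M_44   where M_44 = det([5 1 3; 3 5 4; -5 3 -1]) = 0
det = (+1)·(-1)·(-80) + (-1)·(-5)·(-160) + (+1)·(1)·(0) = -720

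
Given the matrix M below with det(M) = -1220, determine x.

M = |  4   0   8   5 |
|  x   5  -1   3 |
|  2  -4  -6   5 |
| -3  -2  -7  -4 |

Expanding along the row containing x, det(M) is linear in x: det(M) = (128)·x + (-68).
Set (128)·x + (-68) = -1220  ⇒  (128)·x = -1152  ⇒  x = -9.

x = -9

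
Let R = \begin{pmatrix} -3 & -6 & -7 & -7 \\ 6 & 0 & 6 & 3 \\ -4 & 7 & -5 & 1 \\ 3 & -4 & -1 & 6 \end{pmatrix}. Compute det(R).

-1830

Expand along row 2 (it has 1 zero):
  − (6) · M_21   where M_21 = det([-6 -7 -7; 7 -5 1; -4 -1 6]) = 685
  − (6) · M_23   where M_23 = det([-3 -6 -7; -4 7 1; 3 -4 6]) = -265
  + (3) · M_24   where M_24 = det([-3 -6 -7; -4 7 -5; 3 -4 -1]) = 230
det = (-1)·(6)·(685) + (-1)·(6)·(-265) + (+1)·(3)·(230) = -1830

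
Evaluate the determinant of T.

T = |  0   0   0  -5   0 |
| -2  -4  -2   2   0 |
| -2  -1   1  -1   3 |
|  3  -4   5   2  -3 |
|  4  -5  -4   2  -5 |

det(T) = -1830

Expand along row 1 (it has 4 zeros):
  − (-5) · M_14   where M_14 = det([-2 -4 -2 0; -2 -1 1 3; 3 -4 5 -3; 4 -5 -4 -5]) = -366
det = (-1)·(-5)·(-366) = -1830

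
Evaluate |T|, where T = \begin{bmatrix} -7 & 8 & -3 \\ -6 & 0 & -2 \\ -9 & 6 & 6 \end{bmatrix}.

456

Expand along column 2:
  − 8 · |-6 -2; -9 6| = −8·(-36 − 18) = 432
  − 6 · |-7 -3; -6 -2| = −6·(14 − 18) = 24
Sum: (432) + (24) = 456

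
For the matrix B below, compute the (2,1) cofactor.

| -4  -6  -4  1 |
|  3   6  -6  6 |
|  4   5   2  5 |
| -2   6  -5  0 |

307

Delete row 2 and column 1; the remaining 3×3 submatrix is [-6 -4 1; 5 2 5; 6 -5 0].
Its determinant is -307.
The cofactor carries sign (−1)^(2+1) = −1, so C_{2,1} = −(-307) = 307.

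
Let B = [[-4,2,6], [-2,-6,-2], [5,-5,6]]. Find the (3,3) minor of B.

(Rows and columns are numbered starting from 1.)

28

Delete row 3 and column 3; the remaining 2×2 submatrix is [-4 2; -2 -6].
Its determinant is (-4)·(-6) − 2·(-2) = 28.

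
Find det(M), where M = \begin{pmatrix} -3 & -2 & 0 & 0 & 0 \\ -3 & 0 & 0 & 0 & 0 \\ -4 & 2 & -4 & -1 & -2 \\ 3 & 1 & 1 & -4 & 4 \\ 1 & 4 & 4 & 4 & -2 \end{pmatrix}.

det(M) = 156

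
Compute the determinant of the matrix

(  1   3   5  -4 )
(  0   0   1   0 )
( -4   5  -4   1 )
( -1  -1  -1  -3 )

Expand along row 2 (it has 3 zeros):
  − (1) · M_23   where M_23 = det([1 3 -4; -4 5 1; -1 -1 -3]) = -89
det = (-1)·(1)·(-89) = 89

The determinant is 89.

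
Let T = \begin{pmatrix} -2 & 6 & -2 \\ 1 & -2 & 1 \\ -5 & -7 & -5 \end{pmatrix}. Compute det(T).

Expand along column 1:
  + (-2) · |-2 1; -7 -5| = (-2)·(10 − (-7)) = -34
  − 1 · |6 -2; -7 -5| = −1·(-30 − 14) = 44
  + (-5) · |6 -2; -2 1| = (-5)·(6 − 4) = -10
Sum: (-34) + (44) + (-10) = 0

0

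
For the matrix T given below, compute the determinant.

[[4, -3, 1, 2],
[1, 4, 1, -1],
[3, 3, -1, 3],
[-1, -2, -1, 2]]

Expand along row 1:
  + (4) · M_11   where M_11 = det([4 1 -1; 3 -1 3; -2 -1 2]) = -3
  − (-3) · M_12   where M_12 = det([1 1 -1; 3 -1 3; -1 -1 2]) = -4
  + (1) · M_13   where M_13 = det([1 4 -1; 3 3 3; -1 -2 2]) = -21
  − (2) · M_14   where M_14 = det([1 4 1; 3 3 -1; -1 -2 -1]) = 8
det = (+1)·(4)·(-3) + (-1)·(-3)·(-4) + (+1)·(1)·(-21) + (-1)·(2)·(8) = -61

The determinant is -61.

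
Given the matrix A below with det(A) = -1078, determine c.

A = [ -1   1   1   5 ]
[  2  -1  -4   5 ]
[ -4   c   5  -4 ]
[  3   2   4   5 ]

Expanding along the column containing c, det(A) is linear in c: det(A) = (-145)·c + (227).
Set (-145)·c + (227) = -1078  ⇒  (-145)·c = -1305  ⇒  c = 9.

c = 9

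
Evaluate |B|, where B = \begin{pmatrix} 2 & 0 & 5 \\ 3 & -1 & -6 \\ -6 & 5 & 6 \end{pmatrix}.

93

Expand along row 1:
  + 2 · |-1 -6; 5 6| = 2·(-6 − (-30)) = 48
  + 5 · |3 -1; -6 5| = 5·(15 − 6) = 45
Sum: (48) + (45) = 93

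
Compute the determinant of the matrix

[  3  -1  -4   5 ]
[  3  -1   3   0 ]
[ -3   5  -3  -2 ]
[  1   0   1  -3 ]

238

Expand along row 2 (it has 1 zero):
  − (3) · M_21   where M_21 = det([-1 -4 5; 5 -3 -2; 0 1 -3]) = -46
  + (-1) · M_22   where M_22 = det([3 -4 5; -3 -3 -2; 1 1 -3]) = 77
  − (3) · M_23   where M_23 = det([3 -1 5; -3 5 -2; 1 0 -3]) = -59
det = (-1)·(3)·(-46) + (+1)·(-1)·(77) + (-1)·(3)·(-59) = 238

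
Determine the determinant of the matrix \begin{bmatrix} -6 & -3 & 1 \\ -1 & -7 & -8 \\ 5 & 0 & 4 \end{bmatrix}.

311

Expand along column 2:
  − (-3) · |-1 -8; 5 4| = −(-3)·(-4 − (-40)) = 108
  + (-7) · |-6 1; 5 4| = (-7)·(-24 − 5) = 203
Sum: (108) + (203) = 311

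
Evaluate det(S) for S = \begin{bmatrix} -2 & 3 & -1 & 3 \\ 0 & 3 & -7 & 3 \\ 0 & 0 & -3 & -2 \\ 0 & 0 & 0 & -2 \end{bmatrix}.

|S| = -36

S is upper triangular, so det(S) is the product of the diagonal entries:
det = (-2) · (3) · (-3) · (-2) = -36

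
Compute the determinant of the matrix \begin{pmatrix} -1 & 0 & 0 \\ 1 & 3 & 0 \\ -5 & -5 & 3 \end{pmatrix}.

The matrix is lower triangular, so the determinant is the product of the diagonal entries:
det = (-1) · (3) · (3) = -9

-9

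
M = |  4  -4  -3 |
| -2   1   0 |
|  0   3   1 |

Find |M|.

The determinant is 14.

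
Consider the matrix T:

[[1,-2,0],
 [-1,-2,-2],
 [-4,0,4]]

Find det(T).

-32

Expand along column 2:
  − (-2) · |-1 -2; -4 4| = −(-2)·(-4 − 8) = -24
  + (-2) · |1 0; -4 4| = (-2)·(4 − 0) = -8
Sum: (-24) + (-8) = -32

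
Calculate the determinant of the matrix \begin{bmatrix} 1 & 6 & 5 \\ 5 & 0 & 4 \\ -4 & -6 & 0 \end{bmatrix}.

Expand along column 2:
  − 6 · |5 4; -4 0| = −6·(0 − (-16)) = -96
  − (-6) · |1 5; 5 4| = −(-6)·(4 − 25) = -126
Sum: (-96) + (-126) = -222

-222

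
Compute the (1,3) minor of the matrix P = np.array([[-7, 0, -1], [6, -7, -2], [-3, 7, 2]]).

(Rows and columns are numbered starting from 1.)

Delete row 1 and column 3; the remaining 2×2 submatrix is [6 -7; -3 7].
Its determinant is 6·7 − (-7)·(-3) = 21.

The minor is 21.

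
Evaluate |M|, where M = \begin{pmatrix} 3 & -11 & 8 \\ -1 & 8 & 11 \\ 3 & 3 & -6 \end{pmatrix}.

Expand along column 1:
  + 3 · |8 11; 3 -6| = 3·(-48 − 33) = -243
  − (-1) · |-11 8; 3 -6| = −(-1)·(66 − 24) = 42
  + 3 · |-11 8; 8 11| = 3·(-121 − 64) = -555
Sum: (-243) + (42) + (-555) = -756

|M| = -756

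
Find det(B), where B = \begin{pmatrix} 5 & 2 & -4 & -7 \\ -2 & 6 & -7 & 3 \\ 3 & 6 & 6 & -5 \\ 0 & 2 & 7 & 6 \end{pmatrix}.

3228

Expand along row 4 (it has 1 zero):
  + (2) · M_42   where M_42 = det([5 -4 -7; -2 -7 3; 3 6 -5]) = 26
  − (7) · M_43   where M_43 = det([5 2 -7; -2 6 3; 3 6 -5]) = -32
  + (6) · M_44   where M_44 = det([5 2 -4; -2 6 -7; 3 6 6]) = 492
det = (+1)·(2)·(26) + (-1)·(7)·(-32) + (+1)·(6)·(492) = 3228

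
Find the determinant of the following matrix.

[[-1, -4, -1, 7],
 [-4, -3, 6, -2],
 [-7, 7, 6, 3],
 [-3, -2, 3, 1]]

Expand along row 1:
  + (-1) · M_11   where M_11 = det([-3 6 -2; 7 6 3; -2 3 1]) = -135
  − (-4) · M_12   where M_12 = det([-4 6 -2; -7 6 3; -3 3 1]) = 6
  + (-1) · M_13   where M_13 = det([-4 -3 -2; -7 7 3; -3 -2 1]) = -116
  − (7) · M_14   where M_14 = det([-4 -3 6; -7 7 6; -3 -2 3]) = 69
det = (+1)·(-1)·(-135) + (-1)·(-4)·(6) + (+1)·(-1)·(-116) + (-1)·(7)·(69) = -208

-208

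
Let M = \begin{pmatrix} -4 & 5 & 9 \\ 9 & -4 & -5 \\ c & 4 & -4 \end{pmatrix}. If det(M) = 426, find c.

6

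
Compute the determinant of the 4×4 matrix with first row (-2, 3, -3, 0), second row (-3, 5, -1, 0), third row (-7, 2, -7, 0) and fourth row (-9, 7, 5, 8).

-504

Expand along column 4 (it has 3 zeros):
  + (8) · M_44   where M_44 = det([-2 3 -3; -3 5 -1; -7 2 -7]) = -63
det = (+1)·(8)·(-63) = -504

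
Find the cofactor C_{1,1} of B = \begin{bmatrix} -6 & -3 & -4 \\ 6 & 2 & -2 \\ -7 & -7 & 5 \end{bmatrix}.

The cofactor is -4.

Delete row 1 and column 1; the remaining 2×2 submatrix is [2 -2; -7 5].
Its determinant is 2·5 − (-2)·(-7) = -4.
The cofactor carries sign (−1)^(1+1) = +1, so C_{1,1} = +(-4) = -4.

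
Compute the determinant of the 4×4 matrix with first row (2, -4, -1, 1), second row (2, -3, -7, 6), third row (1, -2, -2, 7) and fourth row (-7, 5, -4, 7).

The determinant is 633.

Expand along row 1:
  + (2) · M_11   where M_11 = det([-3 -7 6; -2 -2 7; 5 -4 7]) = -277
  − (-4) · M_12   where M_12 = det([2 -7 6; 1 -2 7; -7 -4 7]) = 312
  + (-1) · M_13   where M_13 = det([2 -3 6; 1 -2 7; -7 5 7]) = 16
  − (1) · M_14   where M_14 = det([2 -3 -7; 1 -2 -2; -7 5 -4]) = 45
det = (+1)·(2)·(-277) + (-1)·(-4)·(312) + (+1)·(-1)·(16) + (-1)·(1)·(45) = 633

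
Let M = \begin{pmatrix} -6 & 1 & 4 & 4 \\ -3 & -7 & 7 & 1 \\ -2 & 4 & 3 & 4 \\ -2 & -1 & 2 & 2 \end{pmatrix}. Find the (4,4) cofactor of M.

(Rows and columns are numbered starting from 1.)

Delete row 4 and column 4; the remaining 3×3 submatrix is [-6 1 4; -3 -7 7; -2 4 3].
Its determinant is 185.
The cofactor carries sign (−1)^(4+4) = +1, so C_{4,4} = +(185) = 185.

185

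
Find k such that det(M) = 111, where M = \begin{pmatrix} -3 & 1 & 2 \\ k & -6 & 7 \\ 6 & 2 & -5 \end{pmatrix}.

k = 5

Expanding along the row containing k, det(M) is linear in k: det(M) = (9)·k + (66).
Set (9)·k + (66) = 111  ⇒  (9)·k = 45  ⇒  k = 5.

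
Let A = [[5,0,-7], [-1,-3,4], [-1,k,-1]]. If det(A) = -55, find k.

7

Expanding along the row containing k, det(A) is linear in k: det(A) = (-13)·k + (36).
Set (-13)·k + (36) = -55  ⇒  (-13)·k = -91  ⇒  k = 7.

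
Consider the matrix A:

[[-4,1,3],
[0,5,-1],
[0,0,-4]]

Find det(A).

A is upper triangular, so det(A) is the product of the diagonal entries:
det = (-4) · (5) · (-4) = 80

The determinant is 80.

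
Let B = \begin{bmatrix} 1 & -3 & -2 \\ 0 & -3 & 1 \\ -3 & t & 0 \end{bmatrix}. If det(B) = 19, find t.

t = 8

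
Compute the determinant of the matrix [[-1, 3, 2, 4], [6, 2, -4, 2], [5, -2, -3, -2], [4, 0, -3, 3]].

-118

Expand along row 4 (it has 1 zero):
  − (4) · M_41   where M_41 = det([3 2 4; 2 -4 2; -2 -3 -2]) = -14
  − (-3) · M_43   where M_43 = det([-1 3 4; 6 2 2; 5 -2 -2]) = -22
  + (3) · M_44   where M_44 = det([-1 3 2; 6 2 -4; 5 -2 -3]) = -36
det = (-1)·(4)·(-14) + (-1)·(-3)·(-22) + (+1)·(3)·(-36) = -118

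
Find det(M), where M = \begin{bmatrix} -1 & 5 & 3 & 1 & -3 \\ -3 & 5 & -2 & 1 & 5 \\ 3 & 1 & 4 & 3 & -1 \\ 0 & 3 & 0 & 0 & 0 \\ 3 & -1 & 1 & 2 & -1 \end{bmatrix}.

-360

Expand along row 4 (it has 4 zeros):
  + (3) · M_42   where M_42 = det([-1 3 1 -3; -3 -2 1 5; 3 4 3 -1; 3 1 2 -1]) = -120
det = (+1)·(3)·(-120) = -360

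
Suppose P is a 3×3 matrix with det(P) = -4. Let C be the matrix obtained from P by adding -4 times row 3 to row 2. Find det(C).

-4

Adding a multiple of one row to another leaves the determinant unchanged.
det(C) = (1)·(-4) = -4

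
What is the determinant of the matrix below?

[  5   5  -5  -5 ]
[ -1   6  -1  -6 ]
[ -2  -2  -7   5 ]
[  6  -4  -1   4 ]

The determinant is -225.

Expand along row 1:
  + (5) · M_11   where M_11 = det([6 -1 -6; -2 -7 5; -4 -1 4]) = 30
  − (5) · M_12   where M_12 = det([-1 -1 -6; -2 -7 5; 6 -1 4]) = -279
  + (-5) · M_13   where M_13 = det([-1 6 -6; -2 -2 5; 6 -4 4]) = 96
  − (-5) · M_14   where M_14 = det([-1 6 -1; -2 -2 -7; 6 -4 -1]) = -258
det = (+1)·(5)·(30) + (-1)·(5)·(-279) + (+1)·(-5)·(96) + (-1)·(-5)·(-258) = -225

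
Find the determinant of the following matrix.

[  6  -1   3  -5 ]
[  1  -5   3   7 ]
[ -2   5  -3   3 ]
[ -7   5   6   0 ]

Expand along row 4 (it has 1 zero):
  − (-7) · M_41   where M_41 = det([-1 3 -5; -5 3 7; 5 -3 3]) = 120
  + (5) · M_42   where M_42 = det([6 3 -5; 1 3 7; -2 -3 3]) = 114
  − (6) · M_43   where M_43 = det([6 -1 -5; 1 -5 7; -2 5 3]) = -258
det = (-1)·(-7)·(120) + (+1)·(5)·(114) + (-1)·(6)·(-258) = 2958

2958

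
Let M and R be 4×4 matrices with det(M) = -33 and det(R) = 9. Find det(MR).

The determinant is -297.

det(MR) = det(M)·det(R) = (-33)·(9) = -297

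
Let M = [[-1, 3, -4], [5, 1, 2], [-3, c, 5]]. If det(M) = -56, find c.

Expanding along the column containing c, det(M) is linear in c: det(M) = (-18)·c + (-110).
Set (-18)·c + (-110) = -56  ⇒  (-18)·c = 54  ⇒  c = -3.

-3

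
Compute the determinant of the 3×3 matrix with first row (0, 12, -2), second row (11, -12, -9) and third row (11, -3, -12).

198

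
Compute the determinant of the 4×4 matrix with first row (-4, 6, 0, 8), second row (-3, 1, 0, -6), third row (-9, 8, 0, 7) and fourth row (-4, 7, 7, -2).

The determinant is -770.

Expand along column 3 (it has 3 zeros):
  − (7) · M_43   where M_43 = det([-4 6 8; -3 1 -6; -9 8 7]) = 110
det = (-1)·(7)·(110) = -770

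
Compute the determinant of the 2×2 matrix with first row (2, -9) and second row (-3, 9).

det = 2·9 − (-9)·(-3) = 18 − 27 = -9

-9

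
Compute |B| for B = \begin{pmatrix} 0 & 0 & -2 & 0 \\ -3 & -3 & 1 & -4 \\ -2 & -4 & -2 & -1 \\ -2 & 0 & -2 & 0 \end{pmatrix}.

det(B) = -52

Expand along row 1 (it has 3 zeros):
  + (-2) · M_13   where M_13 = det([-3 -3 -4; -2 -4 -1; -2 0 0]) = 26
det = (+1)·(-2)·(26) = -52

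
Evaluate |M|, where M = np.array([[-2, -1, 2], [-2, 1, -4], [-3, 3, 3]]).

The determinant is -54.

Expand along column 1:
  + (-2) · |1 -4; 3 3| = (-2)·(3 − (-12)) = -30
  − (-2) · |-1 2; 3 3| = −(-2)·(-3 − 6) = -18
  + (-3) · |-1 2; 1 -4| = (-3)·(4 − 2) = -6
Sum: (-30) + (-18) + (-6) = -54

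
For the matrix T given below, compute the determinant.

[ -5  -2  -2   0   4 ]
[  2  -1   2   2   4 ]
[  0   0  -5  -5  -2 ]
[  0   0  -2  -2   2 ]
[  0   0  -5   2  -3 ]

882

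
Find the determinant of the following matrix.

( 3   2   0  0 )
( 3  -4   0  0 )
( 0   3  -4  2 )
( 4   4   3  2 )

The matrix is block lower-triangular with a 2×2 block and a 2×2 block on the diagonal, so its determinant equals the product of the determinants of the diagonal blocks.
det of the 2×2 block = -18
det of the 2×2 block = -14
det = (-18)·(-14) = 252

The determinant is 252.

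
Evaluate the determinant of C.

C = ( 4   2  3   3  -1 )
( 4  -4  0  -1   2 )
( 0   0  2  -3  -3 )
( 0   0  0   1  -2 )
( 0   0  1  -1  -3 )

24

C is block upper-triangular with a 2×2 block and a 3×3 block on the diagonal, so its determinant equals the product of the determinants of the diagonal blocks.
det of the 2×2 block = -24
det of the 3×3 block = -1
det = (-24)·(-1) = 24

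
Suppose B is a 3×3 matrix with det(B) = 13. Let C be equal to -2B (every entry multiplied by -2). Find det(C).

det(C) = -104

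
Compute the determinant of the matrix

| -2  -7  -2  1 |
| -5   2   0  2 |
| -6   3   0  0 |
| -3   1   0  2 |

Expand along column 3 (it has 3 zeros):
  + (-2) · M_13   where M_13 = det([-5 2 2; -6 3 0; -3 1 2]) = 0
det = (+1)·(-2)·(0) = 0

0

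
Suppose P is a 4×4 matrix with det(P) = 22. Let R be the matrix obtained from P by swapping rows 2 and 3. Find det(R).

Swapping two rows multiplies the determinant by −1.
det(R) = (-1)·(22) = -22

The determinant is -22.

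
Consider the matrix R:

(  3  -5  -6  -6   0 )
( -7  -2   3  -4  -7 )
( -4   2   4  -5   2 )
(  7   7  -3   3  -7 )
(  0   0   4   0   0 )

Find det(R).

Expand along row 5 (it has 4 zeros):
  + (4) · M_53   where M_53 = det([3 -5 -6 0; -7 -2 -4 -7; -4 2 -5 2; 7 7 3 -7]) = -6019
det = (+1)·(4)·(-6019) = -24076

The determinant is -24076.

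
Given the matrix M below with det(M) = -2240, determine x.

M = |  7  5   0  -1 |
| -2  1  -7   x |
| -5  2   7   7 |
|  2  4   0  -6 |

Expanding along the row containing x, det(M) is linear in x: det(M) = (-126)·x + (-2996).
Set (-126)·x + (-2996) = -2240  ⇒  (-126)·x = 756  ⇒  x = -6.

x = -6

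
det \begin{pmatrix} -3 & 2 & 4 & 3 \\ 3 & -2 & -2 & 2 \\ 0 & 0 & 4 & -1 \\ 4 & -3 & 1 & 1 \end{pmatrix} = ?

Expand along row 3 (it has 2 zeros):
  + (4) · M_33   where M_33 = det([-3 2 3; 3 -2 2; 4 -3 1]) = -5
  − (-1) · M_34   where M_34 = det([-3 2 4; 3 -2 -2; 4 -3 1]) = -2
det = (+1)·(4)·(-5) + (-1)·(-1)·(-2) = -22

-22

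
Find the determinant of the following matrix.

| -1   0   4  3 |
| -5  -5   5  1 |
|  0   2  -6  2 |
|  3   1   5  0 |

Expand along row 1 (it has 1 zero):
  + (-1) · M_11   where M_11 = det([-5 5 1; 2 -6 2; 1 5 0]) = 76
  + (4) · M_13   where M_13 = det([-5 -5 1; 0 2 2; 3 1 0]) = -26
  − (3) · M_14   where M_14 = det([-5 -5 5; 0 2 -6; 3 1 5]) = -20
det = (+1)·(-1)·(76) + (+1)·(4)·(-26) + (-1)·(3)·(-20) = -120

The determinant is -120.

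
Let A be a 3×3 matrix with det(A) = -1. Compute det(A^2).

1

det(A^2) = (det A)^2 = (-1)^2 = 1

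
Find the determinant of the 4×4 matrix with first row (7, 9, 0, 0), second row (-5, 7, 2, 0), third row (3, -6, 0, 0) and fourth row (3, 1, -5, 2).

276

Expand along column 4 (it has 3 zeros):
  + (2) · M_44   where M_44 = det([7 9 0; -5 7 2; 3 -6 0]) = 138
det = (+1)·(2)·(138) = 276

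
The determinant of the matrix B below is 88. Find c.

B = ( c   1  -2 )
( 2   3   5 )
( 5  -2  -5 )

Expanding along the column containing c, det(B) is linear in c: det(B) = (-5)·c + (73).
Set (-5)·c + (73) = 88  ⇒  (-5)·c = 15  ⇒  c = -3.

c = -3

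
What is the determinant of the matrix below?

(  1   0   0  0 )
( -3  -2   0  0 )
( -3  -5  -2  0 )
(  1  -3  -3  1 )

The matrix is lower triangular, so the determinant is the product of the diagonal entries:
det = (1) · (-2) · (-2) · (1) = 4

The determinant is 4.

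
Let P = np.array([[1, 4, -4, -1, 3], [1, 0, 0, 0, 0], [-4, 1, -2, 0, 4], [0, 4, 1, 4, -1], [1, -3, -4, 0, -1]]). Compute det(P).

Expand along row 2 (it has 4 zeros):
  − (1) · M_21   where M_21 = det([4 -4 -1 3; 1 -2 0 4; 4 1 4 -1; -3 -4 0 -1]) = 415
det = (-1)·(1)·(415) = -415

-415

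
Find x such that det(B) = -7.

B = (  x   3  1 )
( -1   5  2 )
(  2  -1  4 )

-1

Expanding along the column containing x, det(B) is linear in x: det(B) = (22)·x + (15).
Set (22)·x + (15) = -7  ⇒  (22)·x = -22  ⇒  x = -1.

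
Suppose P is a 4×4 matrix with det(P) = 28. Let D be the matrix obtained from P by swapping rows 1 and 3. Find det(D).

The determinant is -28.

Swapping two rows multiplies the determinant by −1.
det(D) = (-1)·(28) = -28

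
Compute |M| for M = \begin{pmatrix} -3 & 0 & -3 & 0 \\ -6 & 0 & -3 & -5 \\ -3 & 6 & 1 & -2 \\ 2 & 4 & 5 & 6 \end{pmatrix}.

426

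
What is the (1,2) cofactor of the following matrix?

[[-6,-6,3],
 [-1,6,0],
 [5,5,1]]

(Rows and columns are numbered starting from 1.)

Delete row 1 and column 2; the remaining 2×2 submatrix is [-1 0; 5 1].
Its determinant is (-1)·1 − 0·5 = -1.
The cofactor carries sign (−1)^(1+2) = −1, so C_{1,2} = −(-1) = 1.

1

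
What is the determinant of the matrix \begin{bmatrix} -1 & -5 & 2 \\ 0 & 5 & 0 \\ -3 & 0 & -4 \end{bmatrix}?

Expand along row 2:
  + 5 · |-1 2; -3 -4| = 5·(4 − (-6)) = 50

The determinant is 50.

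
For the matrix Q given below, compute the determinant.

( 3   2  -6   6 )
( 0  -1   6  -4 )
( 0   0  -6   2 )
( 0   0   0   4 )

Q is upper triangular, so det(Q) is the product of the diagonal entries:
det = (3) · (-1) · (-6) · (4) = 72

72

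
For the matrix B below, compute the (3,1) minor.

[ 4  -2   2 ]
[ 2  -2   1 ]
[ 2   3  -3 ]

Delete row 3 and column 1; the remaining 2×2 submatrix is [-2 2; -2 1].
Its determinant is (-2)·1 − 2·(-2) = 2.

2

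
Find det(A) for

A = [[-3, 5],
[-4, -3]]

The determinant is 29.

det(A) = (-3)·(-3) − 5·(-4) = 9 − (-20) = 29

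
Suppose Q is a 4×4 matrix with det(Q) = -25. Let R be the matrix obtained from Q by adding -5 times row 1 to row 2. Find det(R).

Adding a multiple of one row to another leaves the determinant unchanged.
det(R) = (1)·(-25) = -25

The determinant is -25.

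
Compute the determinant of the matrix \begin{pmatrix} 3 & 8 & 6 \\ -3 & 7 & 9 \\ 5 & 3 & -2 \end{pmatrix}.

Expand along row 1:
  + 3 · |7 9; 3 -2| = 3·(-14 − 27) = -123
  − 8 · |-3 9; 5 -2| = −8·(6 − 45) = 312
  + 6 · |-3 7; 5 3| = 6·(-9 − 35) = -264
Sum: (-123) + (312) + (-264) = -75

-75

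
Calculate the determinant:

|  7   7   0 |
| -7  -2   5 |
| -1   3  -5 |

-315

Expand along column 3:
  − 5 · |7 7; -1 3| = −5·(21 − (-7)) = -140
  + (-5) · |7 7; -7 -2| = (-5)·(-14 − (-49)) = -175
Sum: (-140) + (-175) = -315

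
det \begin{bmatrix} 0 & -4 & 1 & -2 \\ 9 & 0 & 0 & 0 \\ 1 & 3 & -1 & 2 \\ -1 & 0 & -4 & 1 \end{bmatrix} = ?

Expand along row 2 (it has 3 zeros):
  − (9) · M_21   where M_21 = det([-4 1 -2; 3 -1 2; 0 -4 1]) = -7
det = (-1)·(9)·(-7) = 63

63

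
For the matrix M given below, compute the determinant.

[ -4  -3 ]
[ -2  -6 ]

18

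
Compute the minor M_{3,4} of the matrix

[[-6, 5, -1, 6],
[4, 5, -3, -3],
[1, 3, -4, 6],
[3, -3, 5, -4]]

-214

Delete row 3 and column 4; the remaining 3×3 submatrix is [-6 5 -1; 4 5 -3; 3 -3 5].
Its determinant is -214.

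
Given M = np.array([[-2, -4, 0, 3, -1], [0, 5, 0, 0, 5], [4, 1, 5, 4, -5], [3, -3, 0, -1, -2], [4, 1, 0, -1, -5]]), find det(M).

Expand along column 3 (it has 4 zeros):
  + (5) · M_33   where M_33 = det([-2 -4 3 -1; 0 5 0 5; 3 -3 -1 -2; 4 1 -1 -5]) = 275
det = (+1)·(5)·(275) = 1375

1375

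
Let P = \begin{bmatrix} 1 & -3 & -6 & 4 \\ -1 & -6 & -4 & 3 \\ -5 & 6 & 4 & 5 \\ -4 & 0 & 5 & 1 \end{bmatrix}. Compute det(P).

|P| = 186

Expand along row 4 (it has 1 zero):
  − (-4) · M_41   where M_41 = det([-3 -6 4; -6 -4 3; 6 4 5]) = -192
  − (5) · M_43   where M_43 = det([1 -3 4; -1 -6 3; -5 6 5]) = -162
  + (1) · M_44   where M_44 = det([1 -3 -6; -1 -6 -4; -5 6 4]) = 144
det = (-1)·(-4)·(-192) + (-1)·(5)·(-162) + (+1)·(1)·(144) = 186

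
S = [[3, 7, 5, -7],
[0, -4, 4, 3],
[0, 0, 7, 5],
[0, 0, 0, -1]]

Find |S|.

S is upper triangular, so det(S) is the product of the diagonal entries:
det = (3) · (-4) · (7) · (-1) = 84

det(S) = 84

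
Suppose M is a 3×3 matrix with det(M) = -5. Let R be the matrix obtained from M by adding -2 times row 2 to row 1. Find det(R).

det(R) = -5

Adding a multiple of one row to another leaves the determinant unchanged.
det(R) = (1)·(-5) = -5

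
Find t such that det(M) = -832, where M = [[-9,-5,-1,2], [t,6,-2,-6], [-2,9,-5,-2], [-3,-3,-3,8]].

0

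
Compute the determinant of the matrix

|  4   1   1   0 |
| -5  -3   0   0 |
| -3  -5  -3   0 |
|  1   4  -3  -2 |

-74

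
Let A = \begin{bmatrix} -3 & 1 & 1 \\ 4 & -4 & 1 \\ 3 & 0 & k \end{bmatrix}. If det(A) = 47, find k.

Expanding along the column containing k, det(A) is linear in k: det(A) = (8)·k + (15).
Set (8)·k + (15) = 47  ⇒  (8)·k = 32  ⇒  k = 4.

k = 4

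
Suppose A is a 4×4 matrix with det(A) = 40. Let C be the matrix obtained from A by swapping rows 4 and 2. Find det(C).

Swapping two rows multiplies the determinant by −1.
det(C) = (-1)·(40) = -40

The determinant is -40.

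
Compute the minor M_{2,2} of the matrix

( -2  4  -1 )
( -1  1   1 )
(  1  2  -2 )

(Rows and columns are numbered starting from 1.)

Delete row 2 and column 2; the remaining 2×2 submatrix is [-2 -1; 1 -2].
Its determinant is (-2)·(-2) − (-1)·1 = 5.

5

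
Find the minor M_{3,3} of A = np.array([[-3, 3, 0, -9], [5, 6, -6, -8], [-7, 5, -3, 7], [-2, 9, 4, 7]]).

-912

Delete row 3 and column 3; the remaining 3×3 submatrix is [-3 3 -9; 5 6 -8; -2 9 7].
Its determinant is -912.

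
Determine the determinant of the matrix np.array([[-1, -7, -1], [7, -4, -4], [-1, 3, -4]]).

Expand along row 1:
  + (-1) · |-4 -4; 3 -4| = (-1)·(16 − (-12)) = -28
  − (-7) · |7 -4; -1 -4| = −(-7)·(-28 − 4) = -224
  + (-1) · |7 -4; -1 3| = (-1)·(21 − 4) = -17
Sum: (-28) + (-224) + (-17) = -269

-269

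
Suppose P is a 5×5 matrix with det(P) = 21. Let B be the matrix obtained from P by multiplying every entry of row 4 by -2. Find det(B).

|B| = -42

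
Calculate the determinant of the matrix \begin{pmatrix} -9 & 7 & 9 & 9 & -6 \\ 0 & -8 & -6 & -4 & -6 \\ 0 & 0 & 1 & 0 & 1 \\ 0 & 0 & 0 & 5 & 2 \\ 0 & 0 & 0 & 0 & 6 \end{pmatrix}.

2160

The matrix is upper triangular, so the determinant is the product of the diagonal entries:
det = (-9) · (-8) · (1) · (5) · (6) = 2160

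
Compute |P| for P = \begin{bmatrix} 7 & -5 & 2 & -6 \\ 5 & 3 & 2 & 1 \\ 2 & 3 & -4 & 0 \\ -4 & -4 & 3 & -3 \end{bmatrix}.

Expand along row 3 (it has 1 zero):
  + (2) · M_31   where M_31 = det([-5 2 -6; 3 2 1; -4 3 -3]) = -47
  − (3) · M_32   where M_32 = det([7 2 -6; 5 2 1; -4 3 -3]) = -179
  + (-4) · M_33   where M_33 = det([7 -5 -6; 5 3 1; -4 -4 -3]) = -42
det = (+1)·(2)·(-47) + (-1)·(3)·(-179) + (+1)·(-4)·(-42) = 611

611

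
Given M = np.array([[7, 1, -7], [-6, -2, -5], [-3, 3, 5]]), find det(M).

Expand along row 1:
  + 7 · |-2 -5; 3 5| = 7·(-10 − (-15)) = 35
  − 1 · |-6 -5; -3 5| = −1·(-30 − 15) = 45
  + (-7) · |-6 -2; -3 3| = (-7)·(-18 − 6) = 168
Sum: (35) + (45) + (168) = 248

det(M) = 248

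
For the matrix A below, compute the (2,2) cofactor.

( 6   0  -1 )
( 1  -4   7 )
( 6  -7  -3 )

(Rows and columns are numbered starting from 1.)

-12

Delete row 2 and column 2; the remaining 2×2 submatrix is [6 -1; 6 -3].
Its determinant is 6·(-3) − (-1)·6 = -12.
The cofactor carries sign (−1)^(2+2) = +1, so C_{2,2} = +(-12) = -12.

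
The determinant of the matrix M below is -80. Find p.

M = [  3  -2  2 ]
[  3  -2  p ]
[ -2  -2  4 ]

Expanding along the row containing p, det(M) is linear in p: det(M) = (10)·p + (-20).
Set (10)·p + (-20) = -80  ⇒  (10)·p = -60  ⇒  p = -6.

p = -6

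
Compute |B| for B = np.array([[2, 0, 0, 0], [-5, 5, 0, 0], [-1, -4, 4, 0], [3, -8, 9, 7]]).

B is lower triangular, so det(B) is the product of the diagonal entries:
det = (2) · (5) · (4) · (7) = 280

The determinant is 280.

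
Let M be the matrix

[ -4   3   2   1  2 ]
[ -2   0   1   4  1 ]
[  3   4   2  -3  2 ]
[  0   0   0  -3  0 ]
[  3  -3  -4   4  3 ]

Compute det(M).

-441

Expand along row 4 (it has 4 zeros):
  + (-3) · M_44   where M_44 = det([-4 3 2 2; -2 0 1 1; 3 4 2 2; 3 -3 -4 3]) = 147
det = (+1)·(-3)·(147) = -441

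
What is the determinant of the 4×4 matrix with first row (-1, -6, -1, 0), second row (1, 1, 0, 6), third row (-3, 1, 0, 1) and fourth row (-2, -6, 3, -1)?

-477

Expand along column 3 (it has 2 zeros):
  + (-1) · M_13   where M_13 = det([1 1 6; -3 1 1; -2 -6 -1]) = 120
  − (3) · M_43   where M_43 = det([-1 -6 0; 1 1 6; -3 1 1]) = 119
det = (+1)·(-1)·(120) + (-1)·(3)·(119) = -477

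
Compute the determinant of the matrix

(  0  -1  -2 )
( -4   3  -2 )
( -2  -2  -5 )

The determinant is -12.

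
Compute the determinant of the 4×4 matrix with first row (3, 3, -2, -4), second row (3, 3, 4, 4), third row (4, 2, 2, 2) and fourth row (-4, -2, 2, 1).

Expand along row 1:
  + (3) · M_11   where M_11 = det([3 4 4; 2 2 2; -2 2 1]) = 2
  − (3) · M_12   where M_12 = det([3 4 4; 4 2 2; -4 2 1]) = 10
  + (-2) · M_13   where M_13 = det([3 3 4; 4 2 2; -4 -2 1]) = -18
  − (-4) · M_14   where M_14 = det([3 3 4; 4 2 2; -4 -2 2]) = -24
det = (+1)·(3)·(2) + (-1)·(3)·(10) + (+1)·(-2)·(-18) + (-1)·(-4)·(-24) = -84

The determinant is -84.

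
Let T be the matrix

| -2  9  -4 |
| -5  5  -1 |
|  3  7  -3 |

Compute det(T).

Expand along row 1:
  + (-2) · |5 -1; 7 -3| = (-2)·(-15 − (-7)) = 16
  − 9 · |-5 -1; 3 -3| = −9·(15 − (-3)) = -162
  + (-4) · |-5 5; 3 7| = (-4)·(-35 − 15) = 200
Sum: (16) + (-162) + (200) = 54

det(T) = 54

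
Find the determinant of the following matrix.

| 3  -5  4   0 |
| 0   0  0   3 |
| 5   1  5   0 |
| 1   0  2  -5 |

Expand along row 2 (it has 3 zeros):
  + (3) · M_24   where M_24 = det([3 -5 4; 5 1 5; 1 0 2]) = 27
det = (+1)·(3)·(27) = 81

81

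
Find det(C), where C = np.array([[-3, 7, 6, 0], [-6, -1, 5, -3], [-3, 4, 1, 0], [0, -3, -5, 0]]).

det(C) = 0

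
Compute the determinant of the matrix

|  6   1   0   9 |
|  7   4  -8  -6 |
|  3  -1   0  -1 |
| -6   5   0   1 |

864

Expand along column 3 (it has 3 zeros):
  − (-8) · M_23   where M_23 = det([6 1 9; 3 -1 -1; -6 5 1]) = 108
det = (-1)·(-8)·(108) = 864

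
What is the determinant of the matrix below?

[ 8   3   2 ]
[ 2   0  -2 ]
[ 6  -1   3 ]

The determinant is -74.

Expand along column 2:
  − 3 · |2 -2; 6 3| = −3·(6 − (-12)) = -54
  − (-1) · |8 2; 2 -2| = −(-1)·(-16 − 4) = -20
Sum: (-54) + (-20) = -74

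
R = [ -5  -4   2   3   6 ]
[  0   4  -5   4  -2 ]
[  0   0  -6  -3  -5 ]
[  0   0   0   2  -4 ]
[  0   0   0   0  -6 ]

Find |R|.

R is upper triangular, so det(R) is the product of the diagonal entries:
det = (-5) · (4) · (-6) · (2) · (-6) = -1440

-1440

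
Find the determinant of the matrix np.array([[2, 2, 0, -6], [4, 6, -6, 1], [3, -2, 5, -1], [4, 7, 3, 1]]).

-1684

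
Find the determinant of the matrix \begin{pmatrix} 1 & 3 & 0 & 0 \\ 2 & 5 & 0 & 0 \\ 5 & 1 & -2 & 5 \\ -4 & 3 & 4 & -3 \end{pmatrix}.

The matrix is block lower-triangular with a 2×2 block and a 2×2 block on the diagonal, so its determinant equals the product of the determinants of the diagonal blocks.
det of the 2×2 block = -1
det of the 2×2 block = -14
det = (-1)·(-14) = 14

The determinant is 14.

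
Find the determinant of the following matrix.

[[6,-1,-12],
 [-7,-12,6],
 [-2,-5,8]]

Expand along column 1:
  + 6 · |-12 6; -5 8| = 6·(-96 − (-30)) = -396
  − (-7) · |-1 -12; -5 8| = −(-7)·(-8 − 60) = -476
  + (-2) · |-1 -12; -12 6| = (-2)·(-6 − 144) = 300
Sum: (-396) + (-476) + (300) = -572

-572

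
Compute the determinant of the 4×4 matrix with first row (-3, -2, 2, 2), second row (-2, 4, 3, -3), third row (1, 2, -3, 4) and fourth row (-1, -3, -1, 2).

Expand along row 1:
  + (-3) · M_11   where M_11 = det([4 3 -3; 2 -3 4; -3 -1 2]) = -23
  − (-2) · M_12   where M_12 = det([-2 3 -3; 1 -3 4; -1 -1 2]) = -2
  + (2) · M_13   where M_13 = det([-2 4 -3; 1 2 4; -1 -3 2]) = -53
  − (2) · M_14   where M_14 = det([-2 4 3; 1 2 -3; -1 -3 -1]) = 35
det = (+1)·(-3)·(-23) + (-1)·(-2)·(-2) + (+1)·(2)·(-53) + (-1)·(2)·(35) = -111

The determinant is -111.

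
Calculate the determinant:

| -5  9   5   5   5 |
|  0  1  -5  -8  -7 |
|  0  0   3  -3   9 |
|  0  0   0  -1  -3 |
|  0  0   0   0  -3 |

The determinant is -45.

The matrix is upper triangular, so the determinant is the product of the diagonal entries:
det = (-5) · (1) · (3) · (-1) · (-3) = -45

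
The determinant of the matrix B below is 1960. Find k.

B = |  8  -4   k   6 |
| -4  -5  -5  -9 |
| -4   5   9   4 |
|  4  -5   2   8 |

Expanding along the row containing k, det(B) is linear in k: det(B) = (-480)·k + (-1880).
Set (-480)·k + (-1880) = 1960  ⇒  (-480)·k = 3840  ⇒  k = -8.

-8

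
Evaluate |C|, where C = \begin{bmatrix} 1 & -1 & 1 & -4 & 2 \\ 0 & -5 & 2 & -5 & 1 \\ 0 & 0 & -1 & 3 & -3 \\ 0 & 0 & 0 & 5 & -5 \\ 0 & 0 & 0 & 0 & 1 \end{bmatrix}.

C is upper triangular, so det(C) is the product of the diagonal entries:
det = (1) · (-5) · (-1) · (5) · (1) = 25

det(C) = 25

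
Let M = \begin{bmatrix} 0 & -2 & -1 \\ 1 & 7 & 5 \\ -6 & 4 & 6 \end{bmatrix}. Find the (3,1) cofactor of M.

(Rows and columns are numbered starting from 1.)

The cofactor is -3.

Delete row 3 and column 1; the remaining 2×2 submatrix is [-2 -1; 7 5].
Its determinant is (-2)·5 − (-1)·7 = -3.
The cofactor carries sign (−1)^(3+1) = +1, so C_{3,1} = +(-3) = -3.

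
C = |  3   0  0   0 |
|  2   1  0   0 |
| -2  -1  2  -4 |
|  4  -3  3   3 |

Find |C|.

54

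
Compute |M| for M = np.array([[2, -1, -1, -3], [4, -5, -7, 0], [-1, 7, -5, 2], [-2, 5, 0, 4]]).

det(M) = 261

Expand along row 2 (it has 1 zero):
  − (4) · M_21   where M_21 = det([-1 -1 -3; 7 -5 2; 5 0 4]) = -37
  + (-5) · M_22   where M_22 = det([2 -1 -3; -1 -5 2; -2 0 4]) = -10
  − (-7) · M_23   where M_23 = det([2 -1 -3; -1 7 2; -2 5 4]) = 9
det = (-1)·(4)·(-37) + (+1)·(-5)·(-10) + (-1)·(-7)·(9) = 261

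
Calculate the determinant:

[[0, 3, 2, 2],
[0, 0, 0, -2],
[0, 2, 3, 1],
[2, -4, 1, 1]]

The determinant is -20.

Expand along row 2 (it has 3 zeros):
  + (-2) · M_24   where M_24 = det([0 3 2; 0 2 3; 2 -4 1]) = 10
det = (+1)·(-2)·(10) = -20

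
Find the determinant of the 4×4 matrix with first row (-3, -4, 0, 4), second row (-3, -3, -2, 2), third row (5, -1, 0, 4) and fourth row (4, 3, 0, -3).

The determinant is -42.

Expand along column 3 (it has 3 zeros):
  − (-2) · M_23   where M_23 = det([-3 -4 4; 5 -1 4; 4 3 -3]) = -21
det = (-1)·(-2)·(-21) = -42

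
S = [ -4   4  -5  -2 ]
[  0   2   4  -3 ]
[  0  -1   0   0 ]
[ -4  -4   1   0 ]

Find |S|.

Expand along row 3 (it has 3 zeros):
  − (-1) · M_32   where M_32 = det([-4 -5 -2; 0 4 -3; -4 1 0]) = -104
det = (-1)·(-1)·(-104) = -104

-104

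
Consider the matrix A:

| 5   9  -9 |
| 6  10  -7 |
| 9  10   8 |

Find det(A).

|A| = 21

Expand along column 1:
  + 5 · |10 -7; 10 8| = 5·(80 − (-70)) = 750
  − 6 · |9 -9; 10 8| = −6·(72 − (-90)) = -972
  + 9 · |9 -9; 10 -7| = 9·(-63 − (-90)) = 243
Sum: (750) + (-972) + (243) = 21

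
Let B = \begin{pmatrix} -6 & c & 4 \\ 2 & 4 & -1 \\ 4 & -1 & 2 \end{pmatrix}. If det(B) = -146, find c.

Expanding along the column containing c, det(B) is linear in c: det(B) = (-8)·c + (-114).
Set (-8)·c + (-114) = -146  ⇒  (-8)·c = -32  ⇒  c = 4.

c = 4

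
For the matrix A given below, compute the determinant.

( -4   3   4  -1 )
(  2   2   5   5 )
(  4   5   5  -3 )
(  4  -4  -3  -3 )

Expand along row 1:
  + (-4) · M_11   where M_11 = det([2 5 5; 5 5 -3; -4 -3 -3]) = 112
  − (3) · M_12   where M_12 = det([2 5 5; 4 5 -3; 4 -3 -3]) = -208
  + (4) · M_13   where M_13 = det([2 2 5; 4 5 -3; 4 -4 -3]) = -234
  − (-1) · M_14   where M_14 = det([2 2 5; 4 5 5; 4 -4 -3]) = -106
det = (+1)·(-4)·(112) + (-1)·(3)·(-208) + (+1)·(4)·(-234) + (-1)·(-1)·(-106) = -866

|A| = -866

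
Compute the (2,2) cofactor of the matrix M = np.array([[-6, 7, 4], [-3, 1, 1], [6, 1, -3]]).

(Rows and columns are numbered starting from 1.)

Delete row 2 and column 2; the remaining 2×2 submatrix is [-6 4; 6 -3].
Its determinant is (-6)·(-3) − 4·6 = -6.
The cofactor carries sign (−1)^(2+2) = +1, so C_{2,2} = +(-6) = -6.

-6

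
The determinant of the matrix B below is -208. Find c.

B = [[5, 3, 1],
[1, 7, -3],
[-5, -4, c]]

Expanding along the row containing c, det(B) is linear in c: det(B) = (32)·c + (16).
Set (32)·c + (16) = -208  ⇒  (32)·c = -224  ⇒  c = -7.

c = -7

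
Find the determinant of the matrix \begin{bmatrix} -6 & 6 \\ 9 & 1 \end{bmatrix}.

det = (-6)·1 − 6·9 = -6 − 54 = -60

-60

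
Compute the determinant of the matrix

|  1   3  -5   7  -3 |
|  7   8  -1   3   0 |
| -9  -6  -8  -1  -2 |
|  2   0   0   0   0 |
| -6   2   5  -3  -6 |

-6072

Expand along row 4 (it has 4 zeros):
  − (2) · M_41   where M_41 = det([3 -5 7 -3; 8 -1 3 0; -6 -8 -1 -2; 2 5 -3 -6]) = 3036
det = (-1)·(2)·(3036) = -6072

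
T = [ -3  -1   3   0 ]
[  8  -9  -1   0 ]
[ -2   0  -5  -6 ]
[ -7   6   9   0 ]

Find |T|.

|T| = 1470

Expand along column 4 (it has 3 zeros):
  − (-6) · M_34   where M_34 = det([-3 -1 3; 8 -9 -1; -7 6 9]) = 245
det = (-1)·(-6)·(245) = 1470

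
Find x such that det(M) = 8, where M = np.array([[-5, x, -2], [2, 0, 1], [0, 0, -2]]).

Expanding along the column containing x, det(M) is linear in x: det(M) = (4)·x + (0).
Set (4)·x + (0) = 8  ⇒  (4)·x = 8  ⇒  x = 2.

2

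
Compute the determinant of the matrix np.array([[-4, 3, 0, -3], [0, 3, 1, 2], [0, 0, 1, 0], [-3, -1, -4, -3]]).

-17

Expand along row 3 (it has 3 zeros):
  + (1) · M_33   where M_33 = det([-4 3 -3; 0 3 2; -3 -1 -3]) = -17
det = (+1)·(1)·(-17) = -17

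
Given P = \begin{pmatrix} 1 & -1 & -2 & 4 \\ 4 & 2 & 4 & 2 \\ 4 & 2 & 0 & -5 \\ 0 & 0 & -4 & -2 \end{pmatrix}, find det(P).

Expand along row 4 (it has 2 zeros):
  − (-4) · M_43   where M_43 = det([1 -1 4; 4 2 2; 4 2 -5]) = -42
  + (-2) · M_44   where M_44 = det([1 -1 -2; 4 2 4; 4 2 0]) = -24
det = (-1)·(-4)·(-42) + (+1)·(-2)·(-24) = -120

|P| = -120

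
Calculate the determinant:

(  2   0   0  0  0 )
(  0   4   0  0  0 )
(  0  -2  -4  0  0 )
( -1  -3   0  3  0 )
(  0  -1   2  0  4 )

The determinant is -384.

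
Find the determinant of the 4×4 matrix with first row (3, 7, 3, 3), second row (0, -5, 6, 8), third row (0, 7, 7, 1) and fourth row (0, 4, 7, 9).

Expand along column 1 (it has 3 zeros):
  + (3) · M_11   where M_11 = det([-5 6 8; 7 7 1; 4 7 9]) = -466
det = (+1)·(3)·(-466) = -1398

-1398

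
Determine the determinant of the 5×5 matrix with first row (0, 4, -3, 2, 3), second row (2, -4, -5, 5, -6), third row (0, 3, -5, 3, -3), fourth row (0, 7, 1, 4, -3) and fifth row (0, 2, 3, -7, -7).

-3932

Expand along column 1 (it has 4 zeros):
  − (2) · M_21   where M_21 = det([4 -3 2 3; 3 -5 3 -3; 7 1 4 -3; 2 3 -7 -7]) = 1966
det = (-1)·(2)·(1966) = -3932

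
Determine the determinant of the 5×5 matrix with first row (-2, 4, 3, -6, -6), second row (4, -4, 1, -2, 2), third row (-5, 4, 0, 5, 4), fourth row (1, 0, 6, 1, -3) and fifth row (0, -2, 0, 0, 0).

Expand along row 5 (it has 4 zeros):
  − (-2) · M_52   where M_52 = det([-2 3 -6 -6; 4 1 -2 2; -5 0 5 4; 1 6 1 -3]) = 1178
det = (-1)·(-2)·(1178) = 2356

2356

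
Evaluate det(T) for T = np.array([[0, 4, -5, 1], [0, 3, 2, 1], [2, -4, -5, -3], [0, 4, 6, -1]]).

The determinant is -114.

Expand along column 1 (it has 3 zeros):
  + (2) · M_31   where M_31 = det([4 -5 1; 3 2 1; 4 6 -1]) = -57
det = (+1)·(2)·(-57) = -114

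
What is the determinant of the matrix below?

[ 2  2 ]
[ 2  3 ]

det = 2·3 − 2·2 = 6 − 4 = 2

2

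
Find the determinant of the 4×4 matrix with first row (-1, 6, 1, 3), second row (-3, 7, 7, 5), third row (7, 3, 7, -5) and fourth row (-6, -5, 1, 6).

Expand along row 1:
  + (-1) · M_11   where M_11 = det([7 7 5; 3 7 -5; -5 1 6]) = 568
  − (6) · M_12   where M_12 = det([-3 7 5; 7 7 -5; -6 1 6]) = 20
  + (1) · M_13   where M_13 = det([-3 7 5; 7 3 -5; -6 -5 6]) = -148
  − (3) · M_14   where M_14 = det([-3 7 7; 7 3 7; -6 -5 1]) = -576
det = (+1)·(-1)·(568) + (-1)·(6)·(20) + (+1)·(1)·(-148) + (-1)·(3)·(-576) = 892

892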